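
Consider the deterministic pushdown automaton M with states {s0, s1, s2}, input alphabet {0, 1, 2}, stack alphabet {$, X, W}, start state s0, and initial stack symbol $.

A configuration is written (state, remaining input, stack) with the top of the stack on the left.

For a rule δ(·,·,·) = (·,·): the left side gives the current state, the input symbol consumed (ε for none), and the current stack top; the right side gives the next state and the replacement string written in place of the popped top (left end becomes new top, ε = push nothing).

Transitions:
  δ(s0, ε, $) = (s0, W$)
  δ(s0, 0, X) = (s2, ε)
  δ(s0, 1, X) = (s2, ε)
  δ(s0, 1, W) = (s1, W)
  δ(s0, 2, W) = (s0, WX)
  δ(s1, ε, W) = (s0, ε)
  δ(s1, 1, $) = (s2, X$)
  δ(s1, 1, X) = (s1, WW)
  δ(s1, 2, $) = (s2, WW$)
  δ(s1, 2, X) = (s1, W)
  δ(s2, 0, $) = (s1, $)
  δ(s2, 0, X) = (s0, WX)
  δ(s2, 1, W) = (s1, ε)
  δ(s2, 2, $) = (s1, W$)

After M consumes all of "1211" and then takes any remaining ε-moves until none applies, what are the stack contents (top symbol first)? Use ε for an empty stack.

(s0, 1211, $) ⊢ (s0, 1211, W$) ⊢ (s1, 211, W$) ⊢ (s0, 211, $) ⊢ (s0, 211, W$) ⊢ (s0, 11, WX$) ⊢ (s1, 1, WX$) ⊢ (s0, 1, X$) ⊢ (s2, ε, $)
All input consumed in state s2 with stack $.

$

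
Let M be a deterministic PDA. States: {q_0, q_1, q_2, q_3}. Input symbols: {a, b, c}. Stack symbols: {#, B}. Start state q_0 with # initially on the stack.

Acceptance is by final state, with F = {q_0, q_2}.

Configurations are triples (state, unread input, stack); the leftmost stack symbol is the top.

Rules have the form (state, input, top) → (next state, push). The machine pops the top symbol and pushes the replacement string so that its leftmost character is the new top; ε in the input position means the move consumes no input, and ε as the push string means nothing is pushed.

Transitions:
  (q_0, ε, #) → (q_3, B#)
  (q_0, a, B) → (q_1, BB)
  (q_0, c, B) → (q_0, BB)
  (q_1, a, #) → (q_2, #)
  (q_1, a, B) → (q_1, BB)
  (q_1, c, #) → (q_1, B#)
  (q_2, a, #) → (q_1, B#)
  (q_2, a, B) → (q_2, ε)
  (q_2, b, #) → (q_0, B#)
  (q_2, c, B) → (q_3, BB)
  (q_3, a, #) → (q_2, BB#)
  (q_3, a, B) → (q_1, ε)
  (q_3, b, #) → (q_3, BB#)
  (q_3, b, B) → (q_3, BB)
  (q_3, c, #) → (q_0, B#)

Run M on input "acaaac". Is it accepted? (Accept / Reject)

Reject

(q_0, acaaac, #) ⊢ (q_3, acaaac, B#) ⊢ (q_1, caaac, #) ⊢ (q_1, aaac, B#) ⊢ (q_1, aac, BB#) ⊢ (q_1, ac, BBB#) ⊢ (q_1, c, BBBB#)
No transition applies at (q_1, c, BBBB#); input not fully consumed.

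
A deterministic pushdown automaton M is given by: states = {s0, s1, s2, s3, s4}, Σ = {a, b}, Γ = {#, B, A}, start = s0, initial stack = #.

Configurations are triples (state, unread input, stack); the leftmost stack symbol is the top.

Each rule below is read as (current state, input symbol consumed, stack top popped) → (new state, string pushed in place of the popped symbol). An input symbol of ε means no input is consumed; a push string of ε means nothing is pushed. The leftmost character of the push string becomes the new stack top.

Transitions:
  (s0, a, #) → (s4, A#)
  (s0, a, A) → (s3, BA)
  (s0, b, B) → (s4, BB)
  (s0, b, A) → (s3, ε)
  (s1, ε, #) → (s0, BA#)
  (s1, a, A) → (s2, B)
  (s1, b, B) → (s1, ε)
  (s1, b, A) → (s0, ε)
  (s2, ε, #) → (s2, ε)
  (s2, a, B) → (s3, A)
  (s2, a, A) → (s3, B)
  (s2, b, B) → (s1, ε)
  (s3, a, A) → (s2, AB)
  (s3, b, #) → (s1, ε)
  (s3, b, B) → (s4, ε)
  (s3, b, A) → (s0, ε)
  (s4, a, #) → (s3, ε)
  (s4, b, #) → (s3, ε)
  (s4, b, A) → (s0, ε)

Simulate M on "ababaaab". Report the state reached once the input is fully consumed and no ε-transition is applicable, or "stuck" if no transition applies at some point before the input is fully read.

stuck

(s0, ababaaab, #)
  read a, top #: go to s4, push A# → (s4, babaaab, A#)
  read b, top A: go to s0, push ε → (s0, abaaab, #)
  read a, top #: go to s4, push A# → (s4, baaab, A#)
  read b, top A: go to s0, push ε → (s0, aaab, #)
  read a, top #: go to s4, push A# → (s4, aab, A#)
No transition for (s4, a, top A); M blocks with input aab remaining.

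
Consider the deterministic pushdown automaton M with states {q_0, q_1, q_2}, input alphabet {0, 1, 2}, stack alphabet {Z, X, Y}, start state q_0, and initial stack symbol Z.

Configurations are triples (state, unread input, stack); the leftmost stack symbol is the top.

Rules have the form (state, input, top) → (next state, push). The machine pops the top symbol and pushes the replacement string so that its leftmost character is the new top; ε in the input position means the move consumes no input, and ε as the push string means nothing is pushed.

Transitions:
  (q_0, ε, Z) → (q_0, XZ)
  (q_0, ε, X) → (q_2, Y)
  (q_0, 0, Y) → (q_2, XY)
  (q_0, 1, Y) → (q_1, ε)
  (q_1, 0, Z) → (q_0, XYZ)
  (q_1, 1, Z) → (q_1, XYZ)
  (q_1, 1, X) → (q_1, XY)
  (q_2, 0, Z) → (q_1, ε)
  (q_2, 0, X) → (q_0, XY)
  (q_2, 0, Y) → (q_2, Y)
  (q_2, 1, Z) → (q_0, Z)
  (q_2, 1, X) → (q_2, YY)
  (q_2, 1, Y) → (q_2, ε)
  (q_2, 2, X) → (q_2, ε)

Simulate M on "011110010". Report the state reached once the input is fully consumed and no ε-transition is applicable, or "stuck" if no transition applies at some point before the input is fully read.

(q_0, 011110010, Z)
  ε-move, top Z: go to q_0, push XZ → (q_0, 011110010, XZ)
  ε-move, top X: go to q_2, push Y → (q_2, 011110010, YZ)
  read 0, top Y: go to q_2, push Y → (q_2, 11110010, YZ)
  read 1, top Y: go to q_2, push ε → (q_2, 1110010, Z)
  read 1, top Z: go to q_0, push Z → (q_0, 110010, Z)
  ε-move, top Z: go to q_0, push XZ → (q_0, 110010, XZ)
  ε-move, top X: go to q_2, push Y → (q_2, 110010, YZ)
  read 1, top Y: go to q_2, push ε → (q_2, 10010, Z)
  read 1, top Z: go to q_0, push Z → (q_0, 0010, Z)
  ε-move, top Z: go to q_0, push XZ → (q_0, 0010, XZ)
  ε-move, top X: go to q_2, push Y → (q_2, 0010, YZ)
  read 0, top Y: go to q_2, push Y → (q_2, 010, YZ)
  read 0, top Y: go to q_2, push Y → (q_2, 10, YZ)
  read 1, top Y: go to q_2, push ε → (q_2, 0, Z)
  read 0, top Z: go to q_1, push ε → (q_1, ε, ε)
All input consumed; M is in state q_1.

q_1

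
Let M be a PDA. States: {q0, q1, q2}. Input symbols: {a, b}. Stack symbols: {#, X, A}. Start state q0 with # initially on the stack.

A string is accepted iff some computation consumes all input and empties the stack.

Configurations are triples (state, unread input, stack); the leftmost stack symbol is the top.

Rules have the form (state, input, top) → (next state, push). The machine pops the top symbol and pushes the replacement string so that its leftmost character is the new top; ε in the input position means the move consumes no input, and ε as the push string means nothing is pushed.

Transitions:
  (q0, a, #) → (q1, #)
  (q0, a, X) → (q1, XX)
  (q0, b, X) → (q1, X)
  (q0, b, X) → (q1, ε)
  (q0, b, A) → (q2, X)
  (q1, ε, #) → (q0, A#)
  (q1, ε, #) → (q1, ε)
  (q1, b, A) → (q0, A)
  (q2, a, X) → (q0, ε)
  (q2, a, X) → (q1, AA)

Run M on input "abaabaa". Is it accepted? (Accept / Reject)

One accepting computation: (q0, abaabaa, #) ⊢ (q1, baabaa, #) ⊢ (q0, baabaa, A#) ⊢ (q2, aabaa, X#) ⊢ (q0, abaa, #) ⊢ (q1, baa, #) ⊢ (q0, baa, A#) ⊢ (q2, aa, X#) ⊢ (q0, a, #) ⊢ (q1, ε, #) ⊢ (q1, ε, ε)
All input consumed and the stack is empty.

Accept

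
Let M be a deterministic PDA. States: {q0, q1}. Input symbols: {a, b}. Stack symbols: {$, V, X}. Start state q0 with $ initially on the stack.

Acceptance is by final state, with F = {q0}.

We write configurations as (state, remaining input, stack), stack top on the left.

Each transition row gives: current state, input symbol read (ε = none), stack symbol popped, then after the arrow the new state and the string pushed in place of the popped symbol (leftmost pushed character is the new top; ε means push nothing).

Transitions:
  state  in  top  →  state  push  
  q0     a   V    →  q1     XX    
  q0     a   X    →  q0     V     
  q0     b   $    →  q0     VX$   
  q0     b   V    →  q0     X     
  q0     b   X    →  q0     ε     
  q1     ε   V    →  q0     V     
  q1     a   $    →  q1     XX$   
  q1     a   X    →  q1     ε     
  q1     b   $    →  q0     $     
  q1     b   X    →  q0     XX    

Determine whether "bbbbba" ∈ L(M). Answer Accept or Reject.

(q0, bbbbba, $) ⊢ (q0, bbbba, VX$) ⊢ (q0, bbba, XX$) ⊢ (q0, bba, X$) ⊢ (q0, ba, $) ⊢ (q0, a, VX$) ⊢ (q1, ε, XXX$)
All input consumed; state q1 ∉ F and no further ε-move applies.

Reject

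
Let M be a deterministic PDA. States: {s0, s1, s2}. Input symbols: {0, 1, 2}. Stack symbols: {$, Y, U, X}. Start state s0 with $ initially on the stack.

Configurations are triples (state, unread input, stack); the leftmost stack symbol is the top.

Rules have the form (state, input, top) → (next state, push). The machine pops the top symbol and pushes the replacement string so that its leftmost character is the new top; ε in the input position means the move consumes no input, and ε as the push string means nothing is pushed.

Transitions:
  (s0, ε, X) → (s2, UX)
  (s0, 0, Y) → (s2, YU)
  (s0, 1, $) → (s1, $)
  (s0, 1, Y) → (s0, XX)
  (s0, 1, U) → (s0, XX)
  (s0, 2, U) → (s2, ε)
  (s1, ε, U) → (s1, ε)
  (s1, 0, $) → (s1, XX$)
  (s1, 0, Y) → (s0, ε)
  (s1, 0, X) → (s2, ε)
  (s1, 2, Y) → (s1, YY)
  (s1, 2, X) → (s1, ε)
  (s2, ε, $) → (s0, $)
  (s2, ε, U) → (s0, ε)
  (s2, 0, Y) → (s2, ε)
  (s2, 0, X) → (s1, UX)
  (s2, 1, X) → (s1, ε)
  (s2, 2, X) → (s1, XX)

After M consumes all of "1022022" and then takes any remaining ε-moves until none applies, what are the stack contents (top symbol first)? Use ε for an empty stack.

(s0, 1022022, $) ⊢ (s1, 022022, $) ⊢ (s1, 22022, XX$) ⊢ (s1, 2022, X$) ⊢ (s1, 022, $) ⊢ (s1, 22, XX$) ⊢ (s1, 2, X$) ⊢ (s1, ε, $)
All input consumed in state s1 with stack $.

$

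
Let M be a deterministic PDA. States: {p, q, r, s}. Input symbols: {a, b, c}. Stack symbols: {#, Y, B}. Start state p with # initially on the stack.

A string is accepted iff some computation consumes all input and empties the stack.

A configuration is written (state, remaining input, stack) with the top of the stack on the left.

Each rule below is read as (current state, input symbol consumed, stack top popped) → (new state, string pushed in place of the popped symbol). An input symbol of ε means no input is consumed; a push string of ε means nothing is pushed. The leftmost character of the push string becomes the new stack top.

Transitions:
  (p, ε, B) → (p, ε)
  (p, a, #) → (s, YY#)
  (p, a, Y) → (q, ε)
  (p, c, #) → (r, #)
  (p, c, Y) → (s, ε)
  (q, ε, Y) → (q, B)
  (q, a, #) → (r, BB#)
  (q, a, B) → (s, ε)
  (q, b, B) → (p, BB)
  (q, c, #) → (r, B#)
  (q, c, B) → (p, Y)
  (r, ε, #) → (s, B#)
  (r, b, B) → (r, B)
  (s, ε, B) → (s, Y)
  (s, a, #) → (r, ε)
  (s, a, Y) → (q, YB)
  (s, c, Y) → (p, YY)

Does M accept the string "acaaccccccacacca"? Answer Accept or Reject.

Accept

(p, acaaccccccacacca, #)
  read a, top #: go to s, push YY# → (s, caaccccccacacca, YY#)
  read c, top Y: go to p, push YY → (p, aaccccccacacca, YYY#)
  read a, top Y: go to q, push ε → (q, accccccacacca, YY#)
  ε-move, top Y: go to q, push B → (q, accccccacacca, BY#)
  read a, top B: go to s, push ε → (s, ccccccacacca, Y#)
  read c, top Y: go to p, push YY → (p, cccccacacca, YY#)
  read c, top Y: go to s, push ε → (s, ccccacacca, Y#)
  read c, top Y: go to p, push YY → (p, cccacacca, YY#)
  read c, top Y: go to s, push ε → (s, ccacacca, Y#)
  read c, top Y: go to p, push YY → (p, cacacca, YY#)
  read c, top Y: go to s, push ε → (s, acacca, Y#)
  read a, top Y: go to q, push YB → (q, cacca, YB#)
  ε-move, top Y: go to q, push B → (q, cacca, BB#)
  read c, top B: go to p, push Y → (p, acca, YB#)
  read a, top Y: go to q, push ε → (q, cca, B#)
  read c, top B: go to p, push Y → (p, ca, Y#)
  read c, top Y: go to s, push ε → (s, a, #)
  read a, top #: go to r, push ε → (r, ε, ε)
All input consumed and the stack is empty.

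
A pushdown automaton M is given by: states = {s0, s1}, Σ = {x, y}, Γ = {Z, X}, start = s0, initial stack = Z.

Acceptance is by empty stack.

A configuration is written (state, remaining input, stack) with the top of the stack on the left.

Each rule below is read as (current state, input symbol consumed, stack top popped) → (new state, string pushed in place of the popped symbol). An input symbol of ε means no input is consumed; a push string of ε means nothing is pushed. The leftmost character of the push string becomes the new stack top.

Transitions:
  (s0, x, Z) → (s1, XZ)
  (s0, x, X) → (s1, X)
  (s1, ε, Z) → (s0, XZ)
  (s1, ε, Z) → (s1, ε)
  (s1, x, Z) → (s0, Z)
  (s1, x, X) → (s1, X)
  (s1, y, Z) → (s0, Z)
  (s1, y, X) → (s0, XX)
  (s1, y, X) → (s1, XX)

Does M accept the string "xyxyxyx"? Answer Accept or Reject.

Reject

No computation consumes all input and empties the stack.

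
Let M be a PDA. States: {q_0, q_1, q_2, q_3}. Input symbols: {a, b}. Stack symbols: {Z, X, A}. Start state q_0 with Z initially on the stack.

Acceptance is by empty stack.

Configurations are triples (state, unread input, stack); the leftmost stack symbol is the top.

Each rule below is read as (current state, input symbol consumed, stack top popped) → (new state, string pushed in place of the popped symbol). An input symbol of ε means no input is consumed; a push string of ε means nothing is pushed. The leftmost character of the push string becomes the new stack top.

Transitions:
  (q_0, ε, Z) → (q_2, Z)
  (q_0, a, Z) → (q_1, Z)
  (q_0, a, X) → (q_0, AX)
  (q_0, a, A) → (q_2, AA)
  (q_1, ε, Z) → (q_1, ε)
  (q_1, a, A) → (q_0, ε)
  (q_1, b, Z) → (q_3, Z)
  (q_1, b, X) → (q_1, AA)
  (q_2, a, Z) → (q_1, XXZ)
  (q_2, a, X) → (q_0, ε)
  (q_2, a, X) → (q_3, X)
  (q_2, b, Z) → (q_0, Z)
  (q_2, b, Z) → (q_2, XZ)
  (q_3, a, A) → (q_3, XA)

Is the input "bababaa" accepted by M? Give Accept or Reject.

One accepting computation: (q_0, bababaa, Z) ⊢ (q_2, bababaa, Z) ⊢ (q_2, ababaa, XZ) ⊢ (q_0, babaa, Z) ⊢ (q_2, babaa, Z) ⊢ (q_2, abaa, XZ) ⊢ (q_0, baa, Z) ⊢ (q_2, baa, Z) ⊢ (q_2, aa, XZ) ⊢ (q_0, a, Z) ⊢ (q_1, ε, Z) ⊢ (q_1, ε, ε)
All input consumed and the stack is empty.

Accept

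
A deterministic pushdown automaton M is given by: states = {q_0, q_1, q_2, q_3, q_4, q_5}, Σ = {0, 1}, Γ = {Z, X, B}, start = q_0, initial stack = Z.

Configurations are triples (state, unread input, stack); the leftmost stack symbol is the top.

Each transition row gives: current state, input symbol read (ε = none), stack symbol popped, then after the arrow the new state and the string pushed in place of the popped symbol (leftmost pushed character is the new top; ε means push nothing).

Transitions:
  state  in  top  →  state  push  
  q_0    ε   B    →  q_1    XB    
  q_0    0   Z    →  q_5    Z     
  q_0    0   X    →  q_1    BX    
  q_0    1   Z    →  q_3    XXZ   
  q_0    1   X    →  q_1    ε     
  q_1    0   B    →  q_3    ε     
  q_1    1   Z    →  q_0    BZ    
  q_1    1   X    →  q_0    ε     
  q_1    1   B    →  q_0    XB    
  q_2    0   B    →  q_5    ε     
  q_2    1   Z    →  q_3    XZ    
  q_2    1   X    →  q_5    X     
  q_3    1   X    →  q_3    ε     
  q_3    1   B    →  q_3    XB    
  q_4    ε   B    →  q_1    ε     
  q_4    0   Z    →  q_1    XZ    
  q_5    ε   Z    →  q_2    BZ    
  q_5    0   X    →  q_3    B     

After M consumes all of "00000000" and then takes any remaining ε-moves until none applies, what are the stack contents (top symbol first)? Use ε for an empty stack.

(q_0, 00000000, Z)
  read 0, top Z: go to q_5, push Z → (q_5, 0000000, Z)
  ε-move, top Z: go to q_2, push BZ → (q_2, 0000000, BZ)
  read 0, top B: go to q_5, push ε → (q_5, 000000, Z)
  ε-move, top Z: go to q_2, push BZ → (q_2, 000000, BZ)
  read 0, top B: go to q_5, push ε → (q_5, 00000, Z)
  ε-move, top Z: go to q_2, push BZ → (q_2, 00000, BZ)
  read 0, top B: go to q_5, push ε → (q_5, 0000, Z)
  ε-move, top Z: go to q_2, push BZ → (q_2, 0000, BZ)
  read 0, top B: go to q_5, push ε → (q_5, 000, Z)
  ε-move, top Z: go to q_2, push BZ → (q_2, 000, BZ)
  read 0, top B: go to q_5, push ε → (q_5, 00, Z)
  ε-move, top Z: go to q_2, push BZ → (q_2, 00, BZ)
  read 0, top B: go to q_5, push ε → (q_5, 0, Z)
  ε-move, top Z: go to q_2, push BZ → (q_2, 0, BZ)
  read 0, top B: go to q_5, push ε → (q_5, ε, Z)
  ε-move, top Z: go to q_2, push BZ → (q_2, ε, BZ)
All input consumed in state q_2 with stack BZ.

BZ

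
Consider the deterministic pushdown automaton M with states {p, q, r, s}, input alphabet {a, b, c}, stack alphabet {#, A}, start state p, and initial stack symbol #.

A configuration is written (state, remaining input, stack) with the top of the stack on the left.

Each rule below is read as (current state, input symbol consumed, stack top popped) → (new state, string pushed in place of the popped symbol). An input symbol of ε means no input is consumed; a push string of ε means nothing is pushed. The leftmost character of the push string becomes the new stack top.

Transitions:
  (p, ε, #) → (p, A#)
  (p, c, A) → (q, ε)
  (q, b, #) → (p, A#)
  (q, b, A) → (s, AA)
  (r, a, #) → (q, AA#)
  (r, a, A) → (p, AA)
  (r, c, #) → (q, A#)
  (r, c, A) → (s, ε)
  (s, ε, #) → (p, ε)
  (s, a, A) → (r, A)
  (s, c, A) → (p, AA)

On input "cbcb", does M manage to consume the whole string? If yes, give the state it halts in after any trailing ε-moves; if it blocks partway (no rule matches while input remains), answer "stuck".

p

(p, cbcb, #)
  ε-move, top #: go to p, push A# → (p, cbcb, A#)
  read c, top A: go to q, push ε → (q, bcb, #)
  read b, top #: go to p, push A# → (p, cb, A#)
  read c, top A: go to q, push ε → (q, b, #)
  read b, top #: go to p, push A# → (p, ε, A#)
All input consumed; M is in state p.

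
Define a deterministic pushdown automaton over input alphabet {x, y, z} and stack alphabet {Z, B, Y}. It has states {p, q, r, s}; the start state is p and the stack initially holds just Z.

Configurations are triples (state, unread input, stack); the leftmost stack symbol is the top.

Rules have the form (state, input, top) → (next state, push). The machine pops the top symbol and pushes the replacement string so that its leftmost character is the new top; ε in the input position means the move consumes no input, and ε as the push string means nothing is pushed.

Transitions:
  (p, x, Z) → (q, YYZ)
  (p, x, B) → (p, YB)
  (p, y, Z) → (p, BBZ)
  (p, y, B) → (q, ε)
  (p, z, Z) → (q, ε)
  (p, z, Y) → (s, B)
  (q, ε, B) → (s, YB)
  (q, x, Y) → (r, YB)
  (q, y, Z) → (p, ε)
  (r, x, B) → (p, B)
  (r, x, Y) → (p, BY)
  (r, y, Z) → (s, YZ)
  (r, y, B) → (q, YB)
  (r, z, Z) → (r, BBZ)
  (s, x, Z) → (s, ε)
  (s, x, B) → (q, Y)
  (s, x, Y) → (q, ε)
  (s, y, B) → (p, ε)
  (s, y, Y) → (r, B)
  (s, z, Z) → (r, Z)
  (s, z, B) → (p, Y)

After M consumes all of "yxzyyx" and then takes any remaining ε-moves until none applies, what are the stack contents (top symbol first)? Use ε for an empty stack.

YBZ

(p, yxzyyx, Z)
  read y, top Z: go to p, push BBZ → (p, xzyyx, BBZ)
  read x, top B: go to p, push YB → (p, zyyx, YBBZ)
  read z, top Y: go to s, push B → (s, yyx, BBBZ)
  read y, top B: go to p, push ε → (p, yx, BBZ)
  read y, top B: go to q, push ε → (q, x, BZ)
  ε-move, top B: go to s, push YB → (s, x, YBZ)
  read x, top Y: go to q, push ε → (q, ε, BZ)
  ε-move, top B: go to s, push YB → (s, ε, YBZ)
All input consumed in state s with stack YBZ.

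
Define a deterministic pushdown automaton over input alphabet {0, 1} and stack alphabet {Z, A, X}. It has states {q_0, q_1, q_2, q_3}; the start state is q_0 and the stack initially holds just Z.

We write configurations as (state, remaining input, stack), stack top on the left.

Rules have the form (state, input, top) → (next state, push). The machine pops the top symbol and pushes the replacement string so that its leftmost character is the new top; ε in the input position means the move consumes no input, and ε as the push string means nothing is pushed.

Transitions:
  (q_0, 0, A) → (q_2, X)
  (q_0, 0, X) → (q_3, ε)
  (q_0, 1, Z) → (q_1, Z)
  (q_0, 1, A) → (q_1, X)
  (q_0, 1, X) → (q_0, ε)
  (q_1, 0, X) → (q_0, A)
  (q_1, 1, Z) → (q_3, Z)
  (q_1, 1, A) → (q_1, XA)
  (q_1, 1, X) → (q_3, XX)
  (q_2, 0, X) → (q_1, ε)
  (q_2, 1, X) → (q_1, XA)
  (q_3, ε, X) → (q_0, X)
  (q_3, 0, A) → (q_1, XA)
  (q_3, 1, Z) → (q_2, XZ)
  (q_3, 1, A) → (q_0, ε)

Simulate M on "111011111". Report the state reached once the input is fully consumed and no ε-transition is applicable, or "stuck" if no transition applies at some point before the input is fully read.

q_0

(q_0, 111011111, Z) ⊢ (q_1, 11011111, Z) ⊢ (q_3, 1011111, Z) ⊢ (q_2, 011111, XZ) ⊢ (q_1, 11111, Z) ⊢ (q_3, 1111, Z) ⊢ (q_2, 111, XZ) ⊢ (q_1, 11, XAZ) ⊢ (q_3, 1, XXAZ) ⊢ (q_0, 1, XXAZ) ⊢ (q_0, ε, XAZ)
All input consumed; M is in state q_0.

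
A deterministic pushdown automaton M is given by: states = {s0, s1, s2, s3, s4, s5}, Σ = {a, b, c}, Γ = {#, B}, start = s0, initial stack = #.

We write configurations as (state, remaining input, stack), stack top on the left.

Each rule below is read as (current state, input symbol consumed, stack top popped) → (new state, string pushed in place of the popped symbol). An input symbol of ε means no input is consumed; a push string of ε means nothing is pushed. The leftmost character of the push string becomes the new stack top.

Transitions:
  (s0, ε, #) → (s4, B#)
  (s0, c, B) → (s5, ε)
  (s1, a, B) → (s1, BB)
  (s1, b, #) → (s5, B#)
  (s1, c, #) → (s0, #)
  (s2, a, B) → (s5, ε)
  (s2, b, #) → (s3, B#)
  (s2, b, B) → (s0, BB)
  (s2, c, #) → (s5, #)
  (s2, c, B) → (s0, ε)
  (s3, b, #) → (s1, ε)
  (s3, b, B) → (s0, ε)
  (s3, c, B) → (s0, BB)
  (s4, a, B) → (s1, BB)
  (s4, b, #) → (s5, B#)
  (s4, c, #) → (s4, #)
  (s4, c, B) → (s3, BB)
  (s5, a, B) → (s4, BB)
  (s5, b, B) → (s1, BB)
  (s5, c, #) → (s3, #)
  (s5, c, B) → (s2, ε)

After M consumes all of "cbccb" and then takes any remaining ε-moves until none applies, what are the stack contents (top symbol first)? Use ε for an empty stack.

ε

(s0, cbccb, #)
  ε-move, top #: go to s4, push B# → (s4, cbccb, B#)
  read c, top B: go to s3, push BB → (s3, bccb, BB#)
  read b, top B: go to s0, push ε → (s0, ccb, B#)
  read c, top B: go to s5, push ε → (s5, cb, #)
  read c, top #: go to s3, push # → (s3, b, #)
  read b, top #: go to s1, push ε → (s1, ε, ε)
All input consumed in state s1 with stack ε.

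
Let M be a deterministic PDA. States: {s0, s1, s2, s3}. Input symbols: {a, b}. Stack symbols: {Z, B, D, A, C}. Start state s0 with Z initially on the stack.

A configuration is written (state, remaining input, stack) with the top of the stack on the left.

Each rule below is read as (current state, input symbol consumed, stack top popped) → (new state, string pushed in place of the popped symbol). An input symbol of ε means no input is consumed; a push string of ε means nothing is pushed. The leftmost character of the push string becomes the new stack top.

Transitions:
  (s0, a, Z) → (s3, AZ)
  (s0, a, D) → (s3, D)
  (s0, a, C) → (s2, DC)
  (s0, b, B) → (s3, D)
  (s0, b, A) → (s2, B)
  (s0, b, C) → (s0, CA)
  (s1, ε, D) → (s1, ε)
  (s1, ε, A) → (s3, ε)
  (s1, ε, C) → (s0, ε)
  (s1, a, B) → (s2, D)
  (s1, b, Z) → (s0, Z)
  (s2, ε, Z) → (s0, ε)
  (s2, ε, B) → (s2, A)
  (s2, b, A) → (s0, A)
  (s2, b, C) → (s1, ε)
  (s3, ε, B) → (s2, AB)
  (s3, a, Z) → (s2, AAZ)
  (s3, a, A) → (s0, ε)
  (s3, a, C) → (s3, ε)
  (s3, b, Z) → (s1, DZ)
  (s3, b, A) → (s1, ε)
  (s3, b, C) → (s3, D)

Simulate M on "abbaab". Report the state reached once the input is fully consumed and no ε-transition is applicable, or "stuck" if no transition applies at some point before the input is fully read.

(s0, abbaab, Z) ⊢ (s3, bbaab, AZ) ⊢ (s1, baab, Z) ⊢ (s0, aab, Z) ⊢ (s3, ab, AZ) ⊢ (s0, b, Z)
No transition for (s0, b, top Z); M blocks with input b remaining.

stuck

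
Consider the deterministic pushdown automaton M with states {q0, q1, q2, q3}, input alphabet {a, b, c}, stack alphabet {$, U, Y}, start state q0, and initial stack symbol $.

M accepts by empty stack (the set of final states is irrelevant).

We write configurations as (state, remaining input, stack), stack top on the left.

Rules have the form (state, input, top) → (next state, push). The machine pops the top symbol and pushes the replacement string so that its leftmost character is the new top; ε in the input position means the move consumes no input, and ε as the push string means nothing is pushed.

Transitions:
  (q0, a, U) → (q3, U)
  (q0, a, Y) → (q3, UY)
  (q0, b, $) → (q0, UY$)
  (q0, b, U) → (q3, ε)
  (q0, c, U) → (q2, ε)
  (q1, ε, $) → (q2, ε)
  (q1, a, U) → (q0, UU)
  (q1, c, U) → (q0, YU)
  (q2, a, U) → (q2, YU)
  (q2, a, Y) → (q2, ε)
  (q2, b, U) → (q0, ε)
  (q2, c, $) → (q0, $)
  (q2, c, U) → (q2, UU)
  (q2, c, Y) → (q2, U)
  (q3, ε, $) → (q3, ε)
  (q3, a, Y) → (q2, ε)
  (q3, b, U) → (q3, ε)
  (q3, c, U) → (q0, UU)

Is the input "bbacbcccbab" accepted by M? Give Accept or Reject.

Accept

(q0, bbacbcccbab, $) ⊢ (q0, bacbcccbab, UY$) ⊢ (q3, acbcccbab, Y$) ⊢ (q2, cbcccbab, $) ⊢ (q0, bcccbab, $) ⊢ (q0, cccbab, UY$) ⊢ (q2, ccbab, Y$) ⊢ (q2, cbab, U$) ⊢ (q2, bab, UU$) ⊢ (q0, ab, U$) ⊢ (q3, b, U$) ⊢ (q3, ε, $) ⊢ (q3, ε, ε)
All input consumed and the stack is empty.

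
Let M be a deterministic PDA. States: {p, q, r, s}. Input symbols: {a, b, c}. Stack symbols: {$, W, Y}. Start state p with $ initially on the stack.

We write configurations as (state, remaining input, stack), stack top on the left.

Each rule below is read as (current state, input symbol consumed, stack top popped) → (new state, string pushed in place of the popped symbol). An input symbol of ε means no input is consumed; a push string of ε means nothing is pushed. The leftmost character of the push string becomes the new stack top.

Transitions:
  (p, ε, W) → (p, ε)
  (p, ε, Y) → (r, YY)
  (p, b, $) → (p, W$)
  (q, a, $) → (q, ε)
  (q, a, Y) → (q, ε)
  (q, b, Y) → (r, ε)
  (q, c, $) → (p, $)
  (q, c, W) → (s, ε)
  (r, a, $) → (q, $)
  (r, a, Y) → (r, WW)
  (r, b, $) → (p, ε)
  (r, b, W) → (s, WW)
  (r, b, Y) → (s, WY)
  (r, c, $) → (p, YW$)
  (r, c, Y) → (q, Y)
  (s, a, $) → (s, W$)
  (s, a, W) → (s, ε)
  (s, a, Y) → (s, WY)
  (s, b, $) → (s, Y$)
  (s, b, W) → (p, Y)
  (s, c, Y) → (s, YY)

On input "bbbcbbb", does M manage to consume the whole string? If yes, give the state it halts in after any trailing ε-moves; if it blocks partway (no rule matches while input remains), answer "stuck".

(p, bbbcbbb, $)
  read b, top $: go to p, push W$ → (p, bbcbbb, W$)
  ε-move, top W: go to p, push ε → (p, bbcbbb, $)
  read b, top $: go to p, push W$ → (p, bcbbb, W$)
  ε-move, top W: go to p, push ε → (p, bcbbb, $)
  read b, top $: go to p, push W$ → (p, cbbb, W$)
  ε-move, top W: go to p, push ε → (p, cbbb, $)
No transition for (p, c, top $); M blocks with input cbbb remaining.

stuck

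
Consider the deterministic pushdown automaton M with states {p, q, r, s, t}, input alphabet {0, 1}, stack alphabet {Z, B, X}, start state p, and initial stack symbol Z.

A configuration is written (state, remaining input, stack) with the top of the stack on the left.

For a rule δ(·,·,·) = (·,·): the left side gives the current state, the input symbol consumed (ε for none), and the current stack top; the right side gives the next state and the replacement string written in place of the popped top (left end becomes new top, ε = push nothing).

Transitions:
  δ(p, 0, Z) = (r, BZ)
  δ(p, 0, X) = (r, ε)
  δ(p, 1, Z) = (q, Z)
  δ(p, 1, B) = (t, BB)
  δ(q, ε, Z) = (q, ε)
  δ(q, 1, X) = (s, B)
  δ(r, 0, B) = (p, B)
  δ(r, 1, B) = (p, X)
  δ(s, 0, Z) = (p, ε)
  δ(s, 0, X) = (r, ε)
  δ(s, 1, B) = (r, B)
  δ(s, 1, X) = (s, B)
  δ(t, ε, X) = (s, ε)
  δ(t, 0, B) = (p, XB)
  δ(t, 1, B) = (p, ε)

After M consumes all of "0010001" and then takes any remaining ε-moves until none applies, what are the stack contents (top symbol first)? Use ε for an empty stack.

(p, 0010001, Z)
  read 0, top Z: go to r, push BZ → (r, 010001, BZ)
  read 0, top B: go to p, push B → (p, 10001, BZ)
  read 1, top B: go to t, push BB → (t, 0001, BBZ)
  read 0, top B: go to p, push XB → (p, 001, XBBZ)
  read 0, top X: go to r, push ε → (r, 01, BBZ)
  read 0, top B: go to p, push B → (p, 1, BBZ)
  read 1, top B: go to t, push BB → (t, ε, BBBZ)
All input consumed in state t with stack BBBZ.

BBBZ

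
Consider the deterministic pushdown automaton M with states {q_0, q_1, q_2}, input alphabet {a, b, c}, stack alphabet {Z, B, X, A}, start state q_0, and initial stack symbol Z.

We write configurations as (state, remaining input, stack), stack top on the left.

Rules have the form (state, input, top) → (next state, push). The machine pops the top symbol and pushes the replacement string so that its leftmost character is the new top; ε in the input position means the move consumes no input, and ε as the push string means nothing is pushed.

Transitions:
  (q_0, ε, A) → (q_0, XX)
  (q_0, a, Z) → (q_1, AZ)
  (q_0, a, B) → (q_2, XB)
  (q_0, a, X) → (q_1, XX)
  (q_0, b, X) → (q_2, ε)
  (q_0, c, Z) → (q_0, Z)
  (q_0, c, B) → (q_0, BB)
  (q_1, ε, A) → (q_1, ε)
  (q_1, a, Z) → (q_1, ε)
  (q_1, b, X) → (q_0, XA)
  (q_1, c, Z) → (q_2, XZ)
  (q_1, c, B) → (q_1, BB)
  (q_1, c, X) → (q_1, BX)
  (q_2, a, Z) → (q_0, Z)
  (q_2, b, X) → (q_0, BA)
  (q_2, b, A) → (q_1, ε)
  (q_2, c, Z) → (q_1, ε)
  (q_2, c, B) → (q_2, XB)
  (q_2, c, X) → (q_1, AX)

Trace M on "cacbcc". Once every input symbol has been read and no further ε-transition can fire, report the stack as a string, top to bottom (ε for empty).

(q_0, cacbcc, Z)
  read c, top Z: go to q_0, push Z → (q_0, acbcc, Z)
  read a, top Z: go to q_1, push AZ → (q_1, cbcc, AZ)
  ε-move, top A: go to q_1, push ε → (q_1, cbcc, Z)
  read c, top Z: go to q_2, push XZ → (q_2, bcc, XZ)
  read b, top X: go to q_0, push BA → (q_0, cc, BAZ)
  read c, top B: go to q_0, push BB → (q_0, c, BBAZ)
  read c, top B: go to q_0, push BB → (q_0, ε, BBBAZ)
All input consumed in state q_0 with stack BBBAZ.

BBBAZ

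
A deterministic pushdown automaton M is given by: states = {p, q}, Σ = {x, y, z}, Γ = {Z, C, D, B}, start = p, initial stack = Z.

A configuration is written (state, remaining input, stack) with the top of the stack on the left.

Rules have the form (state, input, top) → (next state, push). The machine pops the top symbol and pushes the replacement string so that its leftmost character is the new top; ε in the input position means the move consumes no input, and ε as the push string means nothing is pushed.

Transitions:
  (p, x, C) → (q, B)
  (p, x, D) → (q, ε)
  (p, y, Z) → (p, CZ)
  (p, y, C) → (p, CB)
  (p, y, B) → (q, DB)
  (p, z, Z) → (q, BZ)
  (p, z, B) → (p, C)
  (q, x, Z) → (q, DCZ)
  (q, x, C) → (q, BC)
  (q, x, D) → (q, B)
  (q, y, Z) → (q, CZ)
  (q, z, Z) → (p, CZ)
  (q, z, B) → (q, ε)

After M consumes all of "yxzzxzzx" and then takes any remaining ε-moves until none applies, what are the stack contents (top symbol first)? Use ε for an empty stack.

(p, yxzzxzzx, Z)
  read y, top Z: go to p, push CZ → (p, xzzxzzx, CZ)
  read x, top C: go to q, push B → (q, zzxzzx, BZ)
  read z, top B: go to q, push ε → (q, zxzzx, Z)
  read z, top Z: go to p, push CZ → (p, xzzx, CZ)
  read x, top C: go to q, push B → (q, zzx, BZ)
  read z, top B: go to q, push ε → (q, zx, Z)
  read z, top Z: go to p, push CZ → (p, x, CZ)
  read x, top C: go to q, push B → (q, ε, BZ)
All input consumed in state q with stack BZ.

BZ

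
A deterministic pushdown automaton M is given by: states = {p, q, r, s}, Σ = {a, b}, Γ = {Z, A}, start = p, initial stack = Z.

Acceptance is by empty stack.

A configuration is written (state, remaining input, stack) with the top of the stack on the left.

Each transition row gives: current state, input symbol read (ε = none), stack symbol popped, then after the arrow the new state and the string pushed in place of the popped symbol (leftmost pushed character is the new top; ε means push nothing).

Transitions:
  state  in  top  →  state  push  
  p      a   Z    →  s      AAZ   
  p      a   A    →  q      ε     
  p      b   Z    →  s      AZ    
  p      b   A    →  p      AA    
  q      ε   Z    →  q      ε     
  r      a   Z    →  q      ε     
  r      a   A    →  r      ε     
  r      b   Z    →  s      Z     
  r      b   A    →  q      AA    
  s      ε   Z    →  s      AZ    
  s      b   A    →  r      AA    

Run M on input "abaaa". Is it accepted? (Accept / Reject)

(p, abaaa, Z)
  read a, top Z: go to s, push AAZ → (s, baaa, AAZ)
  read b, top A: go to r, push AA → (r, aaa, AAAZ)
  read a, top A: go to r, push ε → (r, aa, AAZ)
  read a, top A: go to r, push ε → (r, a, AZ)
  read a, top A: go to r, push ε → (r, ε, Z)
All input consumed; stack is Z, not empty, and no further ε-move applies.

Reject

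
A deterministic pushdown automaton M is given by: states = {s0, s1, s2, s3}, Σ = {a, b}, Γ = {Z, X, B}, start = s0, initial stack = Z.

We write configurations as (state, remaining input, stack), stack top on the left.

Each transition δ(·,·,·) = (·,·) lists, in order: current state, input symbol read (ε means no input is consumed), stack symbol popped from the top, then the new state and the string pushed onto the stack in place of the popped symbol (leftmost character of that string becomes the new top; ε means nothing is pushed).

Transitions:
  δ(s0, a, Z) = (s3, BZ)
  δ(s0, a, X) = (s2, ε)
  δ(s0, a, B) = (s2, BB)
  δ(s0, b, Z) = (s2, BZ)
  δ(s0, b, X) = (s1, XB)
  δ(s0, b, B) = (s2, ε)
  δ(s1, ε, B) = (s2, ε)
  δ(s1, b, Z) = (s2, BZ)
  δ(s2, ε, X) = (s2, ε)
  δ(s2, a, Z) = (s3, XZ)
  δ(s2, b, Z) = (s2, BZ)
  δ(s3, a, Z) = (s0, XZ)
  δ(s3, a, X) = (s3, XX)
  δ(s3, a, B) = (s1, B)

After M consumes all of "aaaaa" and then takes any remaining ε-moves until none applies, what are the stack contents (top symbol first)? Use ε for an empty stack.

(s0, aaaaa, Z) ⊢ (s3, aaaa, BZ) ⊢ (s1, aaa, BZ) ⊢ (s2, aaa, Z) ⊢ (s3, aa, XZ) ⊢ (s3, a, XXZ) ⊢ (s3, ε, XXXZ)
All input consumed in state s3 with stack XXXZ.

XXXZ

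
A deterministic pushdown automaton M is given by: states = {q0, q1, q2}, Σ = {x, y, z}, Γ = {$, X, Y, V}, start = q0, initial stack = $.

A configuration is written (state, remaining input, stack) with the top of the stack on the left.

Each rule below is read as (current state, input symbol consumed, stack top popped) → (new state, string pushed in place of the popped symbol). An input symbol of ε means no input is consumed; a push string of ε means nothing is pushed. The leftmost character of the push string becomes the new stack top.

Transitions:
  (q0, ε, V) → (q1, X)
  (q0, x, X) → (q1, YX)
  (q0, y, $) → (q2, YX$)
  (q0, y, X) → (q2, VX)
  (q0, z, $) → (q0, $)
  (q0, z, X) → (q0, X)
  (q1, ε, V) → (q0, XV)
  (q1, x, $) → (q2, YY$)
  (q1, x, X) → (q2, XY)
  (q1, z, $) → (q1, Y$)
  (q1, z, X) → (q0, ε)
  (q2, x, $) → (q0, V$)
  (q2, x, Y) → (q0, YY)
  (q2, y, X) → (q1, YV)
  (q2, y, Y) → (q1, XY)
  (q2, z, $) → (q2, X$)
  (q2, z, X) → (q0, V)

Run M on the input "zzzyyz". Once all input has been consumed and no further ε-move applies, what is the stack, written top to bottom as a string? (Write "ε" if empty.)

(q0, zzzyyz, $) ⊢ (q0, zzyyz, $) ⊢ (q0, zyyz, $) ⊢ (q0, yyz, $) ⊢ (q2, yz, YX$) ⊢ (q1, z, XYX$) ⊢ (q0, ε, YX$)
All input consumed in state q0 with stack YX$.

YX$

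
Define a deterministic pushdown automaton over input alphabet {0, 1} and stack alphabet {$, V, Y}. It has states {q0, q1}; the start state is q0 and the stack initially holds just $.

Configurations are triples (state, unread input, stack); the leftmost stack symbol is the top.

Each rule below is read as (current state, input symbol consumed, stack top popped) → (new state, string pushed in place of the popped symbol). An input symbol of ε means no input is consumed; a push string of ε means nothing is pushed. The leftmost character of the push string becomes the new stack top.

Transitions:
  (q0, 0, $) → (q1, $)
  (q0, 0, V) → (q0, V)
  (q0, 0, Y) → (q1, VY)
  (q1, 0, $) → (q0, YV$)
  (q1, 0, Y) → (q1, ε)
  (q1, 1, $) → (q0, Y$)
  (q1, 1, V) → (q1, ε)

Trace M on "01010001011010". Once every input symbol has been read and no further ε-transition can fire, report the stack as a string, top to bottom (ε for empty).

(q0, 01010001011010, $) ⊢ (q1, 1010001011010, $) ⊢ (q0, 010001011010, Y$) ⊢ (q1, 10001011010, VY$) ⊢ (q1, 0001011010, Y$) ⊢ (q1, 001011010, $) ⊢ (q0, 01011010, YV$) ⊢ (q1, 1011010, VYV$) ⊢ (q1, 011010, YV$) ⊢ (q1, 11010, V$) ⊢ (q1, 1010, $) ⊢ (q0, 010, Y$) ⊢ (q1, 10, VY$) ⊢ (q1, 0, Y$) ⊢ (q1, ε, $)
All input consumed in state q1 with stack $.

$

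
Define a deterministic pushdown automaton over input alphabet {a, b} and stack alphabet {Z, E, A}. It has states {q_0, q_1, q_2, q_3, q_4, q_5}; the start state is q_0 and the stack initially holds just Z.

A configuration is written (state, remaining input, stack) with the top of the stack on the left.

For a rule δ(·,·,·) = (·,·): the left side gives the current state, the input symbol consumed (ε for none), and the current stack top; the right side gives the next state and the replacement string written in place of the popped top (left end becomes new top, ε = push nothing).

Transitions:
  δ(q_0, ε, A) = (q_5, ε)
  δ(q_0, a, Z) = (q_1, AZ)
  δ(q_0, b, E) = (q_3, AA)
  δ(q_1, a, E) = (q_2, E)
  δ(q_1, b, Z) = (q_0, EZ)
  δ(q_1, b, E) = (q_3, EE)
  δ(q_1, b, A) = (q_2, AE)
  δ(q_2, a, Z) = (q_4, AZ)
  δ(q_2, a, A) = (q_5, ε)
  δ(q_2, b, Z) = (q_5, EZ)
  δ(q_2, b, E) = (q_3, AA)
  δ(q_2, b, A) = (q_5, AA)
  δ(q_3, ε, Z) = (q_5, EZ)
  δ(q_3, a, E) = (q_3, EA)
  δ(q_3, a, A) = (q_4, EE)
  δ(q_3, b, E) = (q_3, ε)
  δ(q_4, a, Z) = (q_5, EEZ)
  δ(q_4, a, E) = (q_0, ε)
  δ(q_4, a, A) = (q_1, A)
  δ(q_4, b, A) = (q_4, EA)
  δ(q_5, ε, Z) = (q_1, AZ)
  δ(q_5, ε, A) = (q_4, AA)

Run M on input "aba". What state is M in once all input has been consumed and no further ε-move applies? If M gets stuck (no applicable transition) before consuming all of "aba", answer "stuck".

(q_0, aba, Z) ⊢ (q_1, ba, AZ) ⊢ (q_2, a, AEZ) ⊢ (q_5, ε, EZ)
All input consumed; M is in state q_5.

q_5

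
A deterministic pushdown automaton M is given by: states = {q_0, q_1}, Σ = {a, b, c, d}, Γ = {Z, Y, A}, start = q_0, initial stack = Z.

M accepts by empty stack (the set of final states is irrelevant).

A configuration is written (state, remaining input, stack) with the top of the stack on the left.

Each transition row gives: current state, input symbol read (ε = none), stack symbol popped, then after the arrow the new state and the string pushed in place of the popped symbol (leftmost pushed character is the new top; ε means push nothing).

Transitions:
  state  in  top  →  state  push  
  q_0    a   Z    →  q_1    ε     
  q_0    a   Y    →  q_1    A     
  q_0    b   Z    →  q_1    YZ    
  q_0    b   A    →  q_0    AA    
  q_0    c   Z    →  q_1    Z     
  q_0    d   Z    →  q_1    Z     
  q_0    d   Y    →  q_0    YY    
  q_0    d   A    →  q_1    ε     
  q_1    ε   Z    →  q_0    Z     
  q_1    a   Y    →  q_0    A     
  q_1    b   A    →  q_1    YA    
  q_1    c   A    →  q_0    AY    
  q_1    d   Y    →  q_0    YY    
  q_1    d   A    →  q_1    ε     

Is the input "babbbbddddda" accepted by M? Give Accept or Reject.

Accept

(q_0, babbbbddddda, Z) ⊢ (q_1, abbbbddddda, YZ) ⊢ (q_0, bbbbddddda, AZ) ⊢ (q_0, bbbddddda, AAZ) ⊢ (q_0, bbddddda, AAAZ) ⊢ (q_0, bddddda, AAAAZ) ⊢ (q_0, ddddda, AAAAAZ) ⊢ (q_1, dddda, AAAAZ) ⊢ (q_1, ddda, AAAZ) ⊢ (q_1, dda, AAZ) ⊢ (q_1, da, AZ) ⊢ (q_1, a, Z) ⊢ (q_0, a, Z) ⊢ (q_1, ε, ε)
All input consumed and the stack is empty.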